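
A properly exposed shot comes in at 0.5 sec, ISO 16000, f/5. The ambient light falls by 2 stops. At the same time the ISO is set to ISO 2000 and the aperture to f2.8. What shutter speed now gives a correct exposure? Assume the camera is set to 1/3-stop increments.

5 s

Scene light: 2 stops darker.
ISO: 16000 → 12800 → 10000 → 8000 → 6400 → 5000 → 4000 → 3200 → 2500 → 2000 — 3 stops dropped (darker).
Aperture: f/5 → f/4.5 → f/4 → f/3.5 → f/3.2 → f/2.8 — 1 2/3 stops larger aperture (brighter).
Net so far: 3 1/3 stops darker. Shutter speed: 0.5 → 0.6 → 0.8 → 1 → 1.3 → 1.6 → 2 → 2.5 → 3.2 → 4 → 5.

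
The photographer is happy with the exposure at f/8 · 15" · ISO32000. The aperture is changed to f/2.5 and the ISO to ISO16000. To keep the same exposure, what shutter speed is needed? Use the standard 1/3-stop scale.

Aperture: f/8 → f/7.1 → f/6.3 → f/5.6 → f/5 → f/4.5 → f/4 → f/3.5 → f/3.2 → f/2.8 → f/2.5 — 3 1/3 stops wider (brighter).
ISO: 32000 → 25600 → 20000 → 16000 — 1 stop dropped (darker).
Net change so far: 2 1/3 stops brighter. Offset with the shutter speed: 15 → 13 → 10 → 8 → 6 → 5 → 4 → 3.2.

3.2 s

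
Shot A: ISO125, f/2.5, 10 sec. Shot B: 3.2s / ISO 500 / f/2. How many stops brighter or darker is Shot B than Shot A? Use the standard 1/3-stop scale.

1 stop brighter

Aperture: f/2.5 → f/2.2 → f/2 — 2/3 stop opened up (brighter).
Shutter speed: 10 → 8 → 6 → 5 → 4 → 3.2 — 1 2/3 stops shorter (darker).
ISO: 125 → 160 → 200 → 250 → 320 → 400 → 500 — 2 stops higher (brighter).
Net: +2/3 −1 2/3 +2 = +1 stop.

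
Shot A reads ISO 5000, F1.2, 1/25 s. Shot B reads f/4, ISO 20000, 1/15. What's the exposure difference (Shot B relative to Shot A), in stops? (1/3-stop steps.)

Aperture: f/1.2 → f/1.4 → f/1.6 → f/1.8 → f/2 → f/2.2 → f/2.5 → f/2.8 → f/3.2 → f/3.5 → f/4 — 3 1/3 stops smaller aperture (darker).
Shutter speed: 1/25 → 1/20 → 1/15 — 2/3 stop longer (brighter).
ISO: 5000 → 6400 → 8000 → 10000 → 12800 → 16000 → 20000 — 2 stops higher (brighter).
Net: −3 1/3 +2/3 +2 = −2/3 stops.

2/3 stop darker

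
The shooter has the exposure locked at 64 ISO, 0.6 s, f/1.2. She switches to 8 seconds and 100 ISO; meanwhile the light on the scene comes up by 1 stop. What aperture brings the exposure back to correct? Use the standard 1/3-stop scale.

f/8

Scene light: 1 stop brighter.
Shutter speed: 0.6 → 0.8 → 1 → 1.3 → 1.6 → 2 → 2.5 → 3.2 → 4 → 5 → 6 → 8 — 3 2/3 stops longer (brighter).
ISO: 64 → 80 → 100 — 2/3 stop higher (brighter).
Net so far: 5 1/3 stops brighter. Aperture: f/1.2 → f/1.4 → f/1.6 → f/1.8 → f/2 → f/2.2 → f/2.5 → f/2.8 → f/3.2 → f/3.5 → f/4 → f/4.5 → f/5 → f/5.6 → f/6.3 → f/7.1 → f/8.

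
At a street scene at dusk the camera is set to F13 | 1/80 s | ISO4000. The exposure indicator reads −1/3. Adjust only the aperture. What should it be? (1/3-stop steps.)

Underexposed by 1/3 stop → need 1/3 stop brighter.
Aperture: f/13 → f/11.

f/11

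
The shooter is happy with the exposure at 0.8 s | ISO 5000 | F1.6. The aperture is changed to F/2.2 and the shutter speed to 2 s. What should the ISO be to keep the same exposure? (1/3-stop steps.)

ISO 4000

Aperture: f/1.6 → f/1.8 → f/2 → f/2.2 — 1 stop smaller aperture (darker).
Shutter speed: 0.8 → 1 → 1.3 → 1.6 → 2 — 1 1/3 stops slower (brighter).
Net change so far: 1/3 stop brighter. Offset with the ISO: 5000 → 4000.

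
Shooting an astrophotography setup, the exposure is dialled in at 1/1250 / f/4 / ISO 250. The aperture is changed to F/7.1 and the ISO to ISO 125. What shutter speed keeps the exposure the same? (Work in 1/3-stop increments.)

1/200s

Aperture: f/4 → f/4.5 → f/5 → f/5.6 → f/6.3 → f/7.1 — 1 2/3 stops smaller aperture (darker).
ISO: 250 → 200 → 160 → 125 — 1 stop dropped (darker).
Net change so far: 2 2/3 stops darker. Offset with the shutter speed: 1/1250 → 1/1000 → 1/800 → 1/640 → 1/500 → 1/400 → 1/320 → 1/250 → 1/200.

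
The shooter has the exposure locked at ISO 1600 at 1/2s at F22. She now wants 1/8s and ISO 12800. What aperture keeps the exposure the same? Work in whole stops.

f/32

Shutter speed: 1/2 → 1/4 → 1/8 — 2 stops faster (darker).
ISO: 1600 → 3200 → 6400 → 12800 — 3 stops raised (brighter).
Net change so far: 1 stop brighter. Offset with the aperture: f/22 → f/32.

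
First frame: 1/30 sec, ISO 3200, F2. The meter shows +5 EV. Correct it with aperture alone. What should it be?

f/11

Overexposed by 5 stops → need 5 stops darker.
Aperture: f/2 → f/2.8 → f/4 → f/5.6 → f/8 → f/11.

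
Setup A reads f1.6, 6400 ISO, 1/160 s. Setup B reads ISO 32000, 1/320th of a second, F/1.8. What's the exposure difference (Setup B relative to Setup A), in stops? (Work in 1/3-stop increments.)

Aperture: f/1.6 → f/1.8 — 1/3 stop smaller aperture (darker).
Shutter speed: 1/160 → 1/200 → 1/250 → 1/320 — 1 stop shorter (darker).
ISO: 6400 → 8000 → 10000 → 12800 → 16000 → 20000 → 25600 → 32000 — 2 1/3 stops raised (brighter).
Net: −1/3 −1 +2 1/3 = +1 stop.

1 stop brighter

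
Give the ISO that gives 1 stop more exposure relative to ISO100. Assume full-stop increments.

ISO 200

ISO: 100 → 200 — 1 stop raised (brighter).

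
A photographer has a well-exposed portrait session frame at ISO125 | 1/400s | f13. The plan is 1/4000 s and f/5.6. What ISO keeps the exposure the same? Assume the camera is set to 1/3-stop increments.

ISO 250

Shutter speed: 1/400 → 1/500 → 1/640 → 1/800 → 1/1000 → 1/1250 → 1/1600 → 1/2000 → 1/2500 → 1/3200 → 1/4000 — 3 1/3 stops faster (darker).
Aperture: f/13 → f/11 → f/10 → f/9 → f/8 → f/7.1 → f/6.3 → f/5.6 — 2 1/3 stops larger aperture (brighter).
Net change so far: 1 stop darker. Offset with the ISO: 125 → 160 → 200 → 250.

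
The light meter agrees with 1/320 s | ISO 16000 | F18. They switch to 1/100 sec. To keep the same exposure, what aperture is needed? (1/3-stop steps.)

f/32

Shutter speed: 1/320 → 1/250 → 1/200 → 1/160 → 1/125 → 1/100 — 1 2/3 stops longer (brighter).
Need 1 2/3 stops darker from the aperture: f/18 → f/20 → f/22 → f/25 → f/29 → f/32.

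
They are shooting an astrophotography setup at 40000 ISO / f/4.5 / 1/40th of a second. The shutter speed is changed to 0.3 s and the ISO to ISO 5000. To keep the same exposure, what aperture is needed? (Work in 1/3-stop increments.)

f/5.6

Shutter speed: 1/40 → 1/30 → 1/25 → 1/20 → 1/15 → 1/13 → 1/10 → 1/8 → 1/6 → 1/5 → 1/4 → 0.3 — 3 2/3 stops longer (brighter).
ISO: 40000 → 32000 → 25600 → 20000 → 16000 → 12800 → 10000 → 8000 → 6400 → 5000 — 3 stops dropped (darker).
Net change so far: 2/3 stop brighter. Offset with the aperture: f/4.5 → f/5 → f/5.6.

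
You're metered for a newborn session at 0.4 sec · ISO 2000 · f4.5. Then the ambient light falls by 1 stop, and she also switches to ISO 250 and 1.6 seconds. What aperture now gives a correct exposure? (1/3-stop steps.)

Scene light: 1 stop darker.
ISO: 2000 → 1600 → 1250 → 1000 → 800 → 640 → 500 → 400 → 320 → 250 — 3 stops dropped (darker).
Shutter speed: 0.4 → 0.5 → 0.6 → 0.8 → 1 → 1.3 → 1.6 — 2 stops slower (brighter).
Net so far: 2 stops darker. Aperture: f/4.5 → f/4 → f/3.5 → f/3.2 → f/2.8 → f/2.5 → f/2.2.

f/2.2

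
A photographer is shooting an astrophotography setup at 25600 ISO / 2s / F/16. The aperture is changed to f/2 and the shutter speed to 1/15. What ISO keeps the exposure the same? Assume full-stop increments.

ISO 12800

Aperture: f/16 → f/11 → f/8 → f/5.6 → f/4 → f/2.8 → f/2 — 6 stops larger aperture (brighter).
Shutter speed: 2 → 1 → 1/2 → 1/4 → 1/8 → 1/15 — 5 stops faster (darker).
Net change so far: 1 stop brighter. Offset with the ISO: 25600 → 12800.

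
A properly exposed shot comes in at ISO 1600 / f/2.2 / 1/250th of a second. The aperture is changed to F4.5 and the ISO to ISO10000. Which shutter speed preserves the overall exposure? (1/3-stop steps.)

Aperture: f/2.2 → f/2.5 → f/2.8 → f/3.2 → f/3.5 → f/4 → f/4.5 — 2 stops narrower (darker).
ISO: 1600 → 2000 → 2500 → 3200 → 4000 → 5000 → 6400 → 8000 → 10000 — 2 2/3 stops raised (brighter).
Net change so far: 2/3 stop brighter. Offset with the shutter speed: 1/250 → 1/320 → 1/400.

1/400s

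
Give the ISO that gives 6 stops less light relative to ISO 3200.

ISO 50

ISO: 3200 → 1600 → 800 → 400 → 200 → 100 → 50 — 6 stops dropped (darker).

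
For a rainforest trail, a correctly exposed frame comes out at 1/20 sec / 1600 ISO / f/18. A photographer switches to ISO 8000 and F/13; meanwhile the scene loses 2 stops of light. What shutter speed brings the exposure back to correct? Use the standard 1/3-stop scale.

1/50s

Scene light: 2 stops darker.
ISO: 1600 → 2000 → 2500 → 3200 → 4000 → 5000 → 6400 → 8000 — 2 1/3 stops raised (brighter).
Aperture: f/18 → f/16 → f/14 → f/13 — 1 stop opened up (brighter).
Net so far: 1 1/3 stops brighter. Shutter speed: 1/20 → 1/25 → 1/30 → 1/40 → 1/50.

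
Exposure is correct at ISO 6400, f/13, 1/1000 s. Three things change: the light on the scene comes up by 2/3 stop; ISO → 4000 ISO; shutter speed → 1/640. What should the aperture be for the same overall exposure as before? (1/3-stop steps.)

Scene light: 2/3 stop brighter.
ISO: 6400 → 5000 → 4000 — 2/3 stop dropped (darker).
Shutter speed: 1/1000 → 1/800 → 1/640 — 2/3 stop slower (brighter).
Net so far: 2/3 stop brighter. Aperture: f/13 → f/14 → f/16.

f/16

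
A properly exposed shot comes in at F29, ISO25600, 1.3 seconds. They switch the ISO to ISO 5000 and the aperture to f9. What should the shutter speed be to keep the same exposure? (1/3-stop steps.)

ISO: 25600 → 20000 → 16000 → 12800 → 10000 → 8000 → 6400 → 5000 — 2 1/3 stops dropped (darker).
Aperture: f/29 → f/25 → f/22 → f/20 → f/18 → f/16 → f/14 → f/13 → f/11 → f/10 → f/9 — 3 1/3 stops larger aperture (brighter).
Net change so far: 1 stop brighter. Offset with the shutter speed: 1.3 → 1 → 0.8 → 0.6.

0.6 s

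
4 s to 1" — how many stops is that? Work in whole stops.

4 → 2 → 1 — count the steps: 2 stops.

2 stops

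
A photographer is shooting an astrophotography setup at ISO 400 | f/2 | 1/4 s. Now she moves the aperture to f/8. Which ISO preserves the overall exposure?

ISO 6400

Aperture: f/2 → f/2.8 → f/4 → f/5.6 → f/8 — 4 stops narrower (darker).
Need 4 stops brighter from the ISO: 400 → 800 → 1600 → 3200 → 6400.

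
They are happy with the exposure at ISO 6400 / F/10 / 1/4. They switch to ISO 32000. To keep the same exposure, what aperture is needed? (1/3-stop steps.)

ISO: 6400 → 8000 → 10000 → 12800 → 16000 → 20000 → 25600 → 32000 — 2 1/3 stops higher (brighter).
Need 2 1/3 stops darker from the aperture: f/10 → f/11 → f/13 → f/14 → f/16 → f/18 → f/20 → f/22.

f/22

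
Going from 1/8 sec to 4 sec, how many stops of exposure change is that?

1/8 → 1/4 → 1/2 → 1 → 2 → 4 — count the steps: 5 stops.

5 stops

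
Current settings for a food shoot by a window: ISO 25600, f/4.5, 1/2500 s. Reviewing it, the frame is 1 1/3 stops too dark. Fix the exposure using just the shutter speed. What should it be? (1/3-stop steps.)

Underexposed by 1 1/3 stops → need 1 1/3 stops brighter.
Shutter speed: 1/2500 → 1/2000 → 1/1600 → 1/1250 → 1/1000.

1/1000s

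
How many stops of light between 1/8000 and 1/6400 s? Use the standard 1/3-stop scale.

1/8000 → 1/6400 — count the steps: 1 third-stops = 1/3 stop.

1/3 stop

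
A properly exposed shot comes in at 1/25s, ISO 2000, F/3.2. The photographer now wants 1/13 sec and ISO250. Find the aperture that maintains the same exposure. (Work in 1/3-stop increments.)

f/1.6

Shutter speed: 1/25 → 1/20 → 1/15 → 1/13 — 1 stop slower (brighter).
ISO: 2000 → 1600 → 1250 → 1000 → 800 → 640 → 500 → 400 → 320 → 250 — 3 stops lower (darker).
Net change so far: 2 stops darker. Offset with the aperture: f/3.2 → f/2.8 → f/2.5 → f/2.2 → f/2 → f/1.8 → f/1.6.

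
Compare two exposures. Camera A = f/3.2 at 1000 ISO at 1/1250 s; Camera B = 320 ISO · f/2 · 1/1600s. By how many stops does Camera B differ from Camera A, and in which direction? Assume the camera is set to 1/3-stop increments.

Aperture: f/3.2 → f/2.8 → f/2.5 → f/2.2 → f/2 — 1 1/3 stops wider (brighter).
Shutter speed: 1/1250 → 1/1600 — 1/3 stop faster (darker).
ISO: 1000 → 800 → 640 → 500 → 400 → 320 — 1 2/3 stops dropped (darker).
Net: +1 1/3 −1/3 −1 2/3 = −2/3 stops.

2/3 stop darker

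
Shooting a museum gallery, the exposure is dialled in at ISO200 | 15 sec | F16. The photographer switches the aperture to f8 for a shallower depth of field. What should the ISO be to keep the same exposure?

Aperture: f/16 → f/11 → f/8 — 2 stops opened up (brighter).
Need 2 stops darker from the ISO: 200 → 100 → 50.

ISO 50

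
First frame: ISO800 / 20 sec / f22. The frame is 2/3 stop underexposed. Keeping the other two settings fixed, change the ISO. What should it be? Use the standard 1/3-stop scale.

Underexposed by 2/3 stop → need 2/3 stop brighter.
ISO: 800 → 1000 → 1250.

ISO 1250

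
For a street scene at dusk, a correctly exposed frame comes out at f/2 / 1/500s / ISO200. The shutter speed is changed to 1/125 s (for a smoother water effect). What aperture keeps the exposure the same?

Shutter speed: 1/500 → 1/250 → 1/125 — 2 stops slower (brighter).
Need 2 stops darker from the aperture: f/2 → f/2.8 → f/4.

f/4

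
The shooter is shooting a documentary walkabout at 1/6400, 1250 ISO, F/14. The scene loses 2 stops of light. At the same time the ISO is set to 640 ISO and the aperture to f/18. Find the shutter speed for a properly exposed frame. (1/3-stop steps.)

Scene light: 2 stops darker.
ISO: 1250 → 1000 → 800 → 640 — 1 stop dropped (darker).
Aperture: f/14 → f/16 → f/18 — 2/3 stop narrower (darker).
Net so far: 3 2/3 stops darker. Shutter speed: 1/6400 → 1/5000 → 1/4000 → 1/3200 → 1/2500 → 1/2000 → 1/1600 → 1/1250 → 1/1000 → 1/800 → 1/640 → 1/500.

1/500s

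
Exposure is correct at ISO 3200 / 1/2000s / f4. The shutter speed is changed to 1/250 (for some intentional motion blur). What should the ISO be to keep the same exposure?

Shutter speed: 1/2000 → 1/1000 → 1/500 → 1/250 — 3 stops slower (brighter).
Need 3 stops darker from the ISO: 3200 → 1600 → 800 → 400.

ISO 400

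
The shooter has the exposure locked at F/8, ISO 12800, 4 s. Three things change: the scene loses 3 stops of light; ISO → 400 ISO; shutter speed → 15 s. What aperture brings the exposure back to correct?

f/1.0

Scene light: 3 stops darker.
ISO: 12800 → 6400 → 3200 → 1600 → 800 → 400 — 5 stops lower (darker).
Shutter speed: 4 → 8 → 15 — 2 stops longer (brighter).
Net so far: 6 stops darker. Aperture: f/8 → f/5.6 → f/4 → f/2.8 → f/2 → f/1.4 → f/1.0.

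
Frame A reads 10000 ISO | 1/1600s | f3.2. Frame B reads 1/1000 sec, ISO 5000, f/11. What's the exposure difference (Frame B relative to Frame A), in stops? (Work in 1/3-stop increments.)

Aperture: f/3.2 → f/3.5 → f/4 → f/4.5 → f/5 → f/5.6 → f/6.3 → f/7.1 → f/8 → f/9 → f/10 → f/11 — 3 2/3 stops narrower (darker).
Shutter speed: 1/1600 → 1/1250 → 1/1000 — 2/3 stop longer (brighter).
ISO: 10000 → 8000 → 6400 → 5000 — 1 stop lower (darker).
Net: −3 2/3 +2/3 −1 = −4 stops.

4 stops darker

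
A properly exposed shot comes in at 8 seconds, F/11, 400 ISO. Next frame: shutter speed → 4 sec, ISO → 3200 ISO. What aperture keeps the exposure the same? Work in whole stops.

f/22

Shutter speed: 8 → 4 — 1 stop faster (darker).
ISO: 400 → 800 → 1600 → 3200 — 3 stops higher (brighter).
Net change so far: 2 stops brighter. Offset with the aperture: f/11 → f/16 → f/22.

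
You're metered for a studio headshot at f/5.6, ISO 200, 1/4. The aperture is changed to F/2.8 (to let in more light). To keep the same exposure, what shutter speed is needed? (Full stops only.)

1/15s

Aperture: f/5.6 → f/4 → f/2.8 — 2 stops wider (brighter).
Need 2 stops darker from the shutter speed: 1/4 → 1/8 → 1/15.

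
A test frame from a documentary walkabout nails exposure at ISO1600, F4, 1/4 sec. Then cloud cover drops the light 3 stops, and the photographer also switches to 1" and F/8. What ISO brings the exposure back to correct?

ISO 12800

Scene light: 3 stops darker.
Shutter speed: 1/4 → 1/2 → 1 — 2 stops slower (brighter).
Aperture: f/4 → f/5.6 → f/8 — 2 stops stopped down (darker).
Net so far: 3 stops darker. ISO: 1600 → 3200 → 6400 → 12800.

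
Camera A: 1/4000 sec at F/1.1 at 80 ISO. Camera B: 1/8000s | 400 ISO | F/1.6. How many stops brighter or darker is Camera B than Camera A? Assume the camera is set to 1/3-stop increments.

Aperture: f/1.1 → f/1.2 → f/1.4 → f/1.6 — 1 stop narrower (darker).
Shutter speed: 1/4000 → 1/5000 → 1/6400 → 1/8000 — 1 stop faster (darker).
ISO: 80 → 100 → 125 → 160 → 200 → 250 → 320 → 400 — 2 1/3 stops higher (brighter).
Net: −1 −1 +2 1/3 = +1/3 stops.

1/3 stop brighter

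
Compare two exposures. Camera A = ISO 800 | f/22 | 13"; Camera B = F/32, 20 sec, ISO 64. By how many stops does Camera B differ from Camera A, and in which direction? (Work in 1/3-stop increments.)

4 stops darker

Aperture: f/22 → f/25 → f/29 → f/32 — 1 stop narrower (darker).
Shutter speed: 13 → 15 → 20 — 2/3 stop longer (brighter).
ISO: 800 → 640 → 500 → 400 → 320 → 250 → 200 → 160 → 125 → 100 → 80 → 64 — 3 2/3 stops dropped (darker).
Net: −1 +2/3 −3 2/3 = −4 stops.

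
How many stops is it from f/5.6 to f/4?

f/5.6 → f/4 — count the steps: 1 stop.

1 stop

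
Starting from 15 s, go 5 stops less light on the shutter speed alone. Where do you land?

Shutter speed: 15 → 8 → 4 → 2 → 1 → 1/2 — 5 stops faster (darker).

1/2s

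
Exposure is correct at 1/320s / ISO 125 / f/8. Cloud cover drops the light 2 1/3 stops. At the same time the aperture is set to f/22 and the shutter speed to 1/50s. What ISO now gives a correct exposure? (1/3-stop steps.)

Scene light: 2 1/3 stops darker.
Aperture: f/8 → f/9 → f/10 → f/11 → f/13 → f/14 → f/16 → f/18 → f/20 → f/22 — 3 stops stopped down (darker).
Shutter speed: 1/320 → 1/250 → 1/200 → 1/160 → 1/125 → 1/100 → 1/80 → 1/60 → 1/50 — 2 2/3 stops longer (brighter).
Net so far: 2 2/3 stops darker. ISO: 125 → 160 → 200 → 250 → 320 → 400 → 500 → 640 → 800.

ISO 800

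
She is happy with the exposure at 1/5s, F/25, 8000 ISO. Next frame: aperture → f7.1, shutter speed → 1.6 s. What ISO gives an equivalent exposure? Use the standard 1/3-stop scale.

Aperture: f/25 → f/22 → f/20 → f/18 → f/16 → f/14 → f/13 → f/11 → f/10 → f/9 → f/8 → f/7.1 — 3 2/3 stops wider (brighter).
Shutter speed: 1/5 → 1/4 → 0.3 → 0.4 → 0.5 → 0.6 → 0.8 → 1 → 1.3 → 1.6 — 3 stops slower (brighter).
Net change so far: 6 2/3 stops brighter. Offset with the ISO: 8000 → 6400 → 5000 → 4000 → 3200 → 2500 → 2000 → 1600 → 1250 → 1000 → 800 → 640 → 500 → 400 → 320 → 250 → 200 → 160 → 125 → 100 → 80.

ISO 80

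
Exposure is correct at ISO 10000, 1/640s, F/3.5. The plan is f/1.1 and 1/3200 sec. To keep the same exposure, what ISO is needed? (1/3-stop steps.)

ISO 5000

Aperture: f/3.5 → f/3.2 → f/2.8 → f/2.5 → f/2.2 → f/2 → f/1.8 → f/1.6 → f/1.4 → f/1.2 → f/1.1 — 3 1/3 stops wider (brighter).
Shutter speed: 1/640 → 1/800 → 1/1000 → 1/1250 → 1/1600 → 1/2000 → 1/2500 → 1/3200 — 2 1/3 stops shorter (darker).
Net change so far: 1 stop brighter. Offset with the ISO: 10000 → 8000 → 6400 → 5000.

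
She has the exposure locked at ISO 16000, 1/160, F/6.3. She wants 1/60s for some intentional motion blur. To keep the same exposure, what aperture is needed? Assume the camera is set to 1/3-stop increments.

f/10

Shutter speed: 1/160 → 1/125 → 1/100 → 1/80 → 1/60 — 1 1/3 stops slower (brighter).
Need 1 1/3 stops darker from the aperture: f/6.3 → f/7.1 → f/8 → f/9 → f/10.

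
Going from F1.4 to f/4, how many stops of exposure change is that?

3 stops

f/1.4 → f/2 → f/2.8 → f/4 — count the steps: 3 stops.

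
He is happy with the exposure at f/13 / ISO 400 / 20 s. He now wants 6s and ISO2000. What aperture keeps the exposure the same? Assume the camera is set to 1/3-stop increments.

f/16

Shutter speed: 20 → 15 → 13 → 10 → 8 → 6 — 1 2/3 stops shorter (darker).
ISO: 400 → 500 → 640 → 800 → 1000 → 1250 → 1600 → 2000 — 2 1/3 stops higher (brighter).
Net change so far: 2/3 stop brighter. Offset with the aperture: f/13 → f/14 → f/16.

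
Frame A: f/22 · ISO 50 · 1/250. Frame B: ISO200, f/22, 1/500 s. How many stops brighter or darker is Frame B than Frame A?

1 stop brighter

Aperture: unchanged.
Shutter speed: 1/250 → 1/500 — 1 stop shorter (darker).
ISO: 50 → 100 → 200 — 2 stops higher (brighter).
Net: −1 +2 = +1 stop.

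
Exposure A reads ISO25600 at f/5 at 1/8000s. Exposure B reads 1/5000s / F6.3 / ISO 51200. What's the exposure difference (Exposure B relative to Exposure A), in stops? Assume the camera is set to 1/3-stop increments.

1 stop brighter

Aperture: f/5 → f/5.6 → f/6.3 — 2/3 stop narrower (darker).
Shutter speed: 1/8000 → 1/6400 → 1/5000 — 2/3 stop slower (brighter).
ISO: 25600 → 32000 → 40000 → 51200 — 1 stop higher (brighter).
Net: −2/3 +2/3 +1 = +1 stop.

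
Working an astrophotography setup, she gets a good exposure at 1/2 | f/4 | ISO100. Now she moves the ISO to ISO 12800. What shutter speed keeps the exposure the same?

ISO: 100 → 200 → 400 → 800 → 1600 → 3200 → 6400 → 12800 — 7 stops raised (brighter).
Need 7 stops darker from the shutter speed: 1/2 → 1/4 → 1/8 → 1/15 → 1/30 → 1/60 → 1/125 → 1/250.

1/250s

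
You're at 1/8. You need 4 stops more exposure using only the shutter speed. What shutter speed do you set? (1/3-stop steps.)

2 s

Shutter speed: 1/8 → 1/6 → 1/5 → 1/4 → 0.3 → 0.4 → 0.5 → 0.6 → 0.8 → 1 → 1.3 → 1.6 → 2 — 4 stops longer (brighter).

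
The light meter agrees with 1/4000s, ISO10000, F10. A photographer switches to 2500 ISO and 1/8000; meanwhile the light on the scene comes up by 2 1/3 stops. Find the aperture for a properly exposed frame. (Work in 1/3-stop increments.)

f/8

Scene light: 2 1/3 stops brighter.
ISO: 10000 → 8000 → 6400 → 5000 → 4000 → 3200 → 2500 — 2 stops dropped (darker).
Shutter speed: 1/4000 → 1/5000 → 1/6400 → 1/8000 — 1 stop faster (darker).
Net so far: 2/3 stop darker. Aperture: f/10 → f/9 → f/8.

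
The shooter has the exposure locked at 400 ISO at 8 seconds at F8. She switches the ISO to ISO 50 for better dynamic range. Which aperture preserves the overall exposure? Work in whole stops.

ISO: 400 → 200 → 100 → 50 — 3 stops lower (darker).
Need 3 stops brighter from the aperture: f/8 → f/5.6 → f/4 → f/2.8.

f/2.8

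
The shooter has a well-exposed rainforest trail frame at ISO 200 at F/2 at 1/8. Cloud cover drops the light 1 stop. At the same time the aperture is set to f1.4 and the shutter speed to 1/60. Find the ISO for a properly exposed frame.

ISO 1600

Scene light: 1 stop darker.
Aperture: f/2 → f/1.4 — 1 stop larger aperture (brighter).
Shutter speed: 1/8 → 1/15 → 1/30 → 1/60 — 3 stops faster (darker).
Net so far: 3 stops darker. ISO: 200 → 400 → 800 → 1600.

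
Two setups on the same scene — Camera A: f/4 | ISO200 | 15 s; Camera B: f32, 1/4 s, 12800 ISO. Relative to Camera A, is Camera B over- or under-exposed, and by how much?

Aperture: f/4 → f/5.6 → f/8 → f/11 → f/16 → f/22 → f/32 — 6 stops stopped down (darker).
Shutter speed: 15 → 8 → 4 → 2 → 1 → 1/2 → 1/4 — 6 stops faster (darker).
ISO: 200 → 400 → 800 → 1600 → 3200 → 6400 → 12800 — 6 stops raised (brighter).
Net: −6 −6 +6 = −6 stops.

6 stops darker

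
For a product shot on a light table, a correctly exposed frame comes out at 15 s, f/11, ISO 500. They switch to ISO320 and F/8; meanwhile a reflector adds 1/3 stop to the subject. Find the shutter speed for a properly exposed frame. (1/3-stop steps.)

10 s

Scene light: 1/3 stop brighter.
ISO: 500 → 400 → 320 — 2/3 stop dropped (darker).
Aperture: f/11 → f/10 → f/9 → f/8 — 1 stop larger aperture (brighter).
Net so far: 2/3 stop brighter. Shutter speed: 15 → 13 → 10.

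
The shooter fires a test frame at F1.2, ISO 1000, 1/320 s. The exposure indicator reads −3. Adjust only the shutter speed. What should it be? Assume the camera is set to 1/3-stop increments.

1/40s

Underexposed by 3 stops → need 3 stops brighter.
Shutter speed: 1/320 → 1/250 → 1/200 → 1/160 → 1/125 → 1/100 → 1/80 → 1/60 → 1/50 → 1/40.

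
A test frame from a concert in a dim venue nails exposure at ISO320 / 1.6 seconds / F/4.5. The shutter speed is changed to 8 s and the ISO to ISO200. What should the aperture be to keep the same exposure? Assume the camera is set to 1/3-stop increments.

Shutter speed: 1.6 → 2 → 2.5 → 3.2 → 4 → 5 → 6 → 8 — 2 1/3 stops longer (brighter).
ISO: 320 → 250 → 200 — 2/3 stop dropped (darker).
Net change so far: 1 2/3 stops brighter. Offset with the aperture: f/4.5 → f/5 → f/5.6 → f/6.3 → f/7.1 → f/8.

f/8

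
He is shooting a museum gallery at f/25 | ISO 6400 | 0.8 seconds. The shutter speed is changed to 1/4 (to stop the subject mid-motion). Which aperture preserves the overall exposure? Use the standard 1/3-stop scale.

Shutter speed: 0.8 → 0.6 → 0.5 → 0.4 → 0.3 → 1/4 — 1 2/3 stops shorter (darker).
Need 1 2/3 stops brighter from the aperture: f/25 → f/22 → f/20 → f/18 → f/16 → f/14.

f/14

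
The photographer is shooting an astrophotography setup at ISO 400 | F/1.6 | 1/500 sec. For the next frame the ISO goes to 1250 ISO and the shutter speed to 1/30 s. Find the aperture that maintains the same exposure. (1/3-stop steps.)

ISO: 400 → 500 → 640 → 800 → 1000 → 1250 — 1 2/3 stops raised (brighter).
Shutter speed: 1/500 → 1/400 → 1/320 → 1/250 → 1/200 → 1/160 → 1/125 → 1/100 → 1/80 → 1/60 → 1/50 → 1/40 → 1/30 — 4 stops longer (brighter).
Net change so far: 5 2/3 stops brighter. Offset with the aperture: f/1.6 → f/1.8 → f/2 → f/2.2 → f/2.5 → f/2.8 → f/3.2 → f/3.5 → f/4 → f/4.5 → f/5 → f/5.6 → f/6.3 → f/7.1 → f/8 → f/9 → f/10 → f/11.

f/11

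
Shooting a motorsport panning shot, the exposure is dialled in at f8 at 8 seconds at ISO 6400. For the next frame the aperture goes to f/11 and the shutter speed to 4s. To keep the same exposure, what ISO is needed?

ISO 25600

Aperture: f/8 → f/11 — 1 stop narrower (darker).
Shutter speed: 8 → 4 — 1 stop shorter (darker).
Net change so far: 2 stops darker. Offset with the ISO: 6400 → 12800 → 25600.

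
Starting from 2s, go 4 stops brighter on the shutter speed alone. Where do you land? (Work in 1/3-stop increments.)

Shutter speed: 2 → 2.5 → 3.2 → 4 → 5 → 6 → 8 → 10 → 13 → 15 → 20 → 25 → 30 — 4 stops longer (brighter).

30 s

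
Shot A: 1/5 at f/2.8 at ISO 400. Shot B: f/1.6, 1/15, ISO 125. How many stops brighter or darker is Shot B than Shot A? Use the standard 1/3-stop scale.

1 2/3 stops darker

Aperture: f/2.8 → f/2.5 → f/2.2 → f/2 → f/1.8 → f/1.6 — 1 2/3 stops opened up (brighter).
Shutter speed: 1/5 → 1/6 → 1/8 → 1/10 → 1/13 → 1/15 — 1 2/3 stops shorter (darker).
ISO: 400 → 320 → 250 → 200 → 160 → 125 — 1 2/3 stops lower (darker).
Net: +1 2/3 −1 2/3 −1 2/3 = −1 2/3 stops.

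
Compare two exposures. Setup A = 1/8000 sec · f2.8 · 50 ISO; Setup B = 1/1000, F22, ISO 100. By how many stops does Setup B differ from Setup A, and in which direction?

2 stops darker

Aperture: f/2.8 → f/4 → f/5.6 → f/8 → f/11 → f/16 → f/22 — 6 stops narrower (darker).
Shutter speed: 1/8000 → 1/4000 → 1/2000 → 1/1000 — 3 stops longer (brighter).
ISO: 50 → 100 — 1 stop raised (brighter).
Net: −6 +3 +1 = −2 stops.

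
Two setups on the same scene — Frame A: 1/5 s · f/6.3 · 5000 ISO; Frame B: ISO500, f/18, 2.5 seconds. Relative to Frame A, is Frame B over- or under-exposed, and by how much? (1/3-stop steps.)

2 2/3 stops darker

Aperture: f/6.3 → f/7.1 → f/8 → f/9 → f/10 → f/11 → f/13 → f/14 → f/16 → f/18 — 3 stops stopped down (darker).
Shutter speed: 1/5 → 1/4 → 0.3 → 0.4 → 0.5 → 0.6 → 0.8 → 1 → 1.3 → 1.6 → 2 → 2.5 — 3 2/3 stops slower (brighter).
ISO: 5000 → 4000 → 3200 → 2500 → 2000 → 1600 → 1250 → 1000 → 800 → 640 → 500 — 3 1/3 stops lower (darker).
Net: −3 +3 2/3 −3 1/3 = −2 2/3 stops.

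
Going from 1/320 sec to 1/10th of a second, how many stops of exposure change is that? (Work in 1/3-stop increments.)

1/320 → 1/250 → 1/200 → 1/160 → 1/125 → 1/100 → 1/80 → 1/60 → 1/50 → 1/40 → 1/30 → 1/25 → 1/20 → 1/15 → 1/13 → 1/10 — count the steps: 15 third-stops = 5 stops.

5 stops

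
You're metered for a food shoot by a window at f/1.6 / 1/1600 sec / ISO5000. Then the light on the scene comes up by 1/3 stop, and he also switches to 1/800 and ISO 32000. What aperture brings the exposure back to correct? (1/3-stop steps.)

Scene light: 1/3 stop brighter.
Shutter speed: 1/1600 → 1/1250 → 1/1000 → 1/800 — 1 stop longer (brighter).
ISO: 5000 → 6400 → 8000 → 10000 → 12800 → 16000 → 20000 → 25600 → 32000 — 2 2/3 stops higher (brighter).
Net so far: 4 stops brighter. Aperture: f/1.6 → f/1.8 → f/2 → f/2.2 → f/2.5 → f/2.8 → f/3.2 → f/3.5 → f/4 → f/4.5 → f/5 → f/5.6 → f/6.3.

f/6.3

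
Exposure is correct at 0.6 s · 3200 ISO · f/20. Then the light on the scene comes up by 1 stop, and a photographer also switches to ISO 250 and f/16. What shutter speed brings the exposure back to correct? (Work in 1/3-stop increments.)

Scene light: 1 stop brighter.
ISO: 3200 → 2500 → 2000 → 1600 → 1250 → 1000 → 800 → 640 → 500 → 400 → 320 → 250 — 3 2/3 stops lower (darker).
Aperture: f/20 → f/18 → f/16 — 2/3 stop larger aperture (brighter).
Net so far: 2 stops darker. Shutter speed: 0.6 → 0.8 → 1 → 1.3 → 1.6 → 2 → 2.5.

2.5 s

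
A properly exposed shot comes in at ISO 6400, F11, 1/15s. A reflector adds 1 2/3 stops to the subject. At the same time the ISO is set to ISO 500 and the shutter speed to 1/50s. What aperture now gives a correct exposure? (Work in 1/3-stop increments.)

f/3.2

Scene light: 1 2/3 stops brighter.
ISO: 6400 → 5000 → 4000 → 3200 → 2500 → 2000 → 1600 → 1250 → 1000 → 800 → 640 → 500 — 3 2/3 stops lower (darker).
Shutter speed: 1/15 → 1/20 → 1/25 → 1/30 → 1/40 → 1/50 — 1 2/3 stops faster (darker).
Net so far: 3 2/3 stops darker. Aperture: f/11 → f/10 → f/9 → f/8 → f/7.1 → f/6.3 → f/5.6 → f/5 → f/4.5 → f/4 → f/3.5 → f/3.2.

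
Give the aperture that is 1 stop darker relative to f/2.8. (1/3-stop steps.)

Aperture: f/2.8 → f/3.2 → f/3.5 → f/4 — 1 stop narrower (darker).

f/4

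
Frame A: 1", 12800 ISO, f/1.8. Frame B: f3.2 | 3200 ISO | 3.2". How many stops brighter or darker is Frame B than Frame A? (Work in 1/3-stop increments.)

Aperture: f/1.8 → f/2 → f/2.2 → f/2.5 → f/2.8 → f/3.2 — 1 2/3 stops narrower (darker).
Shutter speed: 1 → 1.3 → 1.6 → 2 → 2.5 → 3.2 — 1 2/3 stops slower (brighter).
ISO: 12800 → 10000 → 8000 → 6400 → 5000 → 4000 → 3200 — 2 stops lower (darker).
Net: −1 2/3 +1 2/3 −2 = −2 stops.

2 stops darker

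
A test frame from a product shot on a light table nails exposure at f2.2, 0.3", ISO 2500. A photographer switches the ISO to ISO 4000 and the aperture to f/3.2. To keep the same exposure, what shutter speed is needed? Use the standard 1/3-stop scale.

0.4 s

ISO: 2500 → 3200 → 4000 — 2/3 stop raised (brighter).
Aperture: f/2.2 → f/2.5 → f/2.8 → f/3.2 — 1 stop stopped down (darker).
Net change so far: 1/3 stop darker. Offset with the shutter speed: 0.3 → 0.4.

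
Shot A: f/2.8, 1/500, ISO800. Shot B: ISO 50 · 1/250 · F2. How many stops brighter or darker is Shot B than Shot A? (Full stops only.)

Aperture: f/2.8 → f/2 — 1 stop opened up (brighter).
Shutter speed: 1/500 → 1/250 — 1 stop longer (brighter).
ISO: 800 → 400 → 200 → 100 → 50 — 4 stops dropped (darker).
Net: +1 +1 −4 = −2 stops.

2 stops darker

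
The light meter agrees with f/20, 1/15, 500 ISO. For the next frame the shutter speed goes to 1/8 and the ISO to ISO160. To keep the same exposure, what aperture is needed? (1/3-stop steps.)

f/16

Shutter speed: 1/15 → 1/13 → 1/10 → 1/8 — 1 stop slower (brighter).
ISO: 500 → 400 → 320 → 250 → 200 → 160 — 1 2/3 stops dropped (darker).
Net change so far: 2/3 stop darker. Offset with the aperture: f/20 → f/18 → f/16.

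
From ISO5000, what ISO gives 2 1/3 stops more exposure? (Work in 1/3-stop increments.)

ISO 25600

ISO: 5000 → 6400 → 8000 → 10000 → 12800 → 16000 → 20000 → 25600 — 2 1/3 stops raised (brighter).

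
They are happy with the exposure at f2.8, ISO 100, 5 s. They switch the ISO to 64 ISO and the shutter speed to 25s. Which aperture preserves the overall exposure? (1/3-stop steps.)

f/5

ISO: 100 → 80 → 64 — 2/3 stop lower (darker).
Shutter speed: 5 → 6 → 8 → 10 → 13 → 15 → 20 → 25 — 2 1/3 stops slower (brighter).
Net change so far: 1 2/3 stops brighter. Offset with the aperture: f/2.8 → f/3.2 → f/3.5 → f/4 → f/4.5 → f/5.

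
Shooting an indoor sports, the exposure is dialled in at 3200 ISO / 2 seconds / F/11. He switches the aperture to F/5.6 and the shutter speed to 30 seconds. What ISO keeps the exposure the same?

ISO 50

Aperture: f/11 → f/8 → f/5.6 — 2 stops wider (brighter).
Shutter speed: 2 → 4 → 8 → 15 → 30 — 4 stops longer (brighter).
Net change so far: 6 stops brighter. Offset with the ISO: 3200 → 1600 → 800 → 400 → 200 → 100 → 50.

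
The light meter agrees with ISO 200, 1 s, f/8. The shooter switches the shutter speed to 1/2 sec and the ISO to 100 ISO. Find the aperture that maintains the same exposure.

Shutter speed: 1 → 1/2 — 1 stop shorter (darker).
ISO: 200 → 100 — 1 stop lower (darker).
Net change so far: 2 stops darker. Offset with the aperture: f/8 → f/5.6 → f/4.

f/4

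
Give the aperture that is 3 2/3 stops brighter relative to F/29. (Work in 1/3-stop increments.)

Aperture: f/29 → f/25 → f/22 → f/20 → f/18 → f/16 → f/14 → f/13 → f/11 → f/10 → f/9 → f/8 — 3 2/3 stops wider (brighter).

f/8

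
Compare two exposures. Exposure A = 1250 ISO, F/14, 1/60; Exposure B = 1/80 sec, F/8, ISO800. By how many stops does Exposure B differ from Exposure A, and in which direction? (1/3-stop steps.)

2/3 stop brighter

Aperture: f/14 → f/13 → f/11 → f/10 → f/9 → f/8 — 1 2/3 stops larger aperture (brighter).
Shutter speed: 1/60 → 1/80 — 1/3 stop faster (darker).
ISO: 1250 → 1000 → 800 — 2/3 stop dropped (darker).
Net: +1 2/3 −1/3 −2/3 = +2/3 stops.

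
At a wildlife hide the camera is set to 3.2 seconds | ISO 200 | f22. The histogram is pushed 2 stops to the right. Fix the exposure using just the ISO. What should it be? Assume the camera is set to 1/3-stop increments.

ISO 50

Overexposed by 2 stops → need 2 stops darker.
ISO: 200 → 160 → 125 → 100 → 80 → 64 → 50.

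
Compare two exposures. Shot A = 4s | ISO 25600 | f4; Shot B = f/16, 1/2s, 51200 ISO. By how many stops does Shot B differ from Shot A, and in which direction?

6 stops darker

Aperture: f/4 → f/5.6 → f/8 → f/11 → f/16 — 4 stops smaller aperture (darker).
Shutter speed: 4 → 2 → 1 → 1/2 — 3 stops faster (darker).
ISO: 25600 → 51200 — 1 stop raised (brighter).
Net: −4 −3 +1 = −6 stops.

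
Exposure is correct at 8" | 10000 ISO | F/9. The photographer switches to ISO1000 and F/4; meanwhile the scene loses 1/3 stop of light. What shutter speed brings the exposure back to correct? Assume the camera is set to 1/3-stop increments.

20 s

Scene light: 1/3 stop darker.
ISO: 10000 → 8000 → 6400 → 5000 → 4000 → 3200 → 2500 → 2000 → 1600 → 1250 → 1000 — 3 1/3 stops lower (darker).
Aperture: f/9 → f/8 → f/7.1 → f/6.3 → f/5.6 → f/5 → f/4.5 → f/4 — 2 1/3 stops wider (brighter).
Net so far: 1 1/3 stops darker. Shutter speed: 8 → 10 → 13 → 15 → 20.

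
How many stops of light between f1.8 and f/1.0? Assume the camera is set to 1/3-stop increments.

f/1.8 → f/1.6 → f/1.4 → f/1.2 → f/1.1 → f/1.0 — count the steps: 5 third-stops = 1 2/3 stops.

1 2/3 stops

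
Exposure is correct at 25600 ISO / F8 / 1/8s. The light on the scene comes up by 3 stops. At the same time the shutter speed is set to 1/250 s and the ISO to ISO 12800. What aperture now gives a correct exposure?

Scene light: 3 stops brighter.
Shutter speed: 1/8 → 1/15 → 1/30 → 1/60 → 1/125 → 1/250 — 5 stops shorter (darker).
ISO: 25600 → 12800 — 1 stop dropped (darker).
Net so far: 3 stops darker. Aperture: f/8 → f/5.6 → f/4 → f/2.8.

f/2.8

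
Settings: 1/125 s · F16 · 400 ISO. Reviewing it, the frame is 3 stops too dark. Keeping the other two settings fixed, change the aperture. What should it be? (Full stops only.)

Underexposed by 3 stops → need 3 stops brighter.
Aperture: f/16 → f/11 → f/8 → f/5.6.

f/5.6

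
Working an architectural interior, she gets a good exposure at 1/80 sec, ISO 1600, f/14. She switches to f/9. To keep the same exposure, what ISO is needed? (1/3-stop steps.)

Aperture: f/14 → f/13 → f/11 → f/10 → f/9 — 1 1/3 stops wider (brighter).
Need 1 1/3 stops darker from the ISO: 1600 → 1250 → 1000 → 800 → 640.

ISO 640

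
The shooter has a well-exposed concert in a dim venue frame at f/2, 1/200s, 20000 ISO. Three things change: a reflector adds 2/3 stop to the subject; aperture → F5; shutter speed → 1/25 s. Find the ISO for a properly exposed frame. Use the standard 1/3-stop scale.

Scene light: 2/3 stop brighter.
Aperture: f/2 → f/2.2 → f/2.5 → f/2.8 → f/3.2 → f/3.5 → f/4 → f/4.5 → f/5 — 2 2/3 stops narrower (darker).
Shutter speed: 1/200 → 1/160 → 1/125 → 1/100 → 1/80 → 1/60 → 1/50 → 1/40 → 1/30 → 1/25 — 3 stops slower (brighter).
Net so far: 1 stop brighter. ISO: 20000 → 16000 → 12800 → 10000.

ISO 10000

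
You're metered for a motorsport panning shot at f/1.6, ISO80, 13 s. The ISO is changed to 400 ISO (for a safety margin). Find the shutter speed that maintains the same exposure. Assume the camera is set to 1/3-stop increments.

ISO: 80 → 100 → 125 → 160 → 200 → 250 → 320 → 400 — 2 1/3 stops higher (brighter).
Need 2 1/3 stops darker from the shutter speed: 13 → 10 → 8 → 6 → 5 → 4 → 3.2 → 2.5.

2.5 s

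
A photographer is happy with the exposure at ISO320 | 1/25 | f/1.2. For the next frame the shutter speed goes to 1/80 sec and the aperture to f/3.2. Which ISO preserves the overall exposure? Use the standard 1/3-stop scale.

ISO 6400

Shutter speed: 1/25 → 1/30 → 1/40 → 1/50 → 1/60 → 1/80 — 1 2/3 stops faster (darker).
Aperture: f/1.2 → f/1.4 → f/1.6 → f/1.8 → f/2 → f/2.2 → f/2.5 → f/2.8 → f/3.2 — 2 2/3 stops smaller aperture (darker).
Net change so far: 4 1/3 stops darker. Offset with the ISO: 320 → 400 → 500 → 640 → 800 → 1000 → 1250 → 1600 → 2000 → 2500 → 3200 → 4000 → 5000 → 6400.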